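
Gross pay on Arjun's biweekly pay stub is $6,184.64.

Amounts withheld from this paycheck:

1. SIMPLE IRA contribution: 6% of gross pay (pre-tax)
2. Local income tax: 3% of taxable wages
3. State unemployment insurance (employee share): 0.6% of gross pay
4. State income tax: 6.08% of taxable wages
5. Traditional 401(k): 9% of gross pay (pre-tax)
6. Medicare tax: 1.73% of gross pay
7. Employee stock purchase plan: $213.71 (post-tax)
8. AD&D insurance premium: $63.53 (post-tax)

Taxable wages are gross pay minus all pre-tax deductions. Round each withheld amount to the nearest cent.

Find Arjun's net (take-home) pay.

$4,358.27

SIMPLE IRA contribution: $6,184.64 × 0.06 = $371.08
Traditional 401(k): $6,184.64 × 0.09 = $556.62
Pre-tax total = $371.08 + $556.62 = $927.70
Taxable wages = $6,184.64 − $927.70 = $5,256.94
State income tax: $5,256.94 × 0.0608 = $319.62
Local income tax: $5,256.94 × 0.03 = $157.71
State unemployment insurance (employee share): $6,184.64 × 0.006 = $37.11
Medicare tax: $6,184.64 × 0.0173 = $106.99
AD&D insurance premium: $63.53
Employee stock purchase plan: $213.71
Total deductions = $371.08 + $556.62 + $319.62 + $157.71 + $37.11 + $106.99 + $63.53 + $213.71 = $1,826.37
Net pay = $6,184.64 − $1,826.37 = $4,358.27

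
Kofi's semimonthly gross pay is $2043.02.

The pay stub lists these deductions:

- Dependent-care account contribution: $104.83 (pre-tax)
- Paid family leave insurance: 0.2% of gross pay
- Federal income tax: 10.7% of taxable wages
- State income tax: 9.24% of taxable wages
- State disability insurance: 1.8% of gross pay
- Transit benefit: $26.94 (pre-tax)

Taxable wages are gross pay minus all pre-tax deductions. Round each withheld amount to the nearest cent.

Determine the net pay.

$1489.29

Transit benefit: $26.94
Dependent-care account contribution: $104.83
Pre-tax total = $26.94 + $104.83 = $131.77
Taxable wages = $2043.02 − $131.77 = $1911.25
State income tax: $1911.25 × 0.0924 = $176.60
Federal income tax: $1911.25 × 0.107 = $204.50
State disability insurance: $2043.02 × 0.018 = $36.77
Paid family leave insurance: $2043.02 × 0.002 = $4.09
Total deductions = $26.94 + $104.83 + $176.60 + $204.50 + $36.77 + $4.09 = $553.73
Net pay = $2043.02 − $553.73 = $1489.29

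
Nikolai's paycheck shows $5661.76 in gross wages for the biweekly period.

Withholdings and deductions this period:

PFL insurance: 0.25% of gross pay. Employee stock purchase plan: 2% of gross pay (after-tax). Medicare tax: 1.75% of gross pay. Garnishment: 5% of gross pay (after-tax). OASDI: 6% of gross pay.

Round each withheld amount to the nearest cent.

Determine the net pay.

Medicare tax: $5661.76 × 0.0175 = $99.08
PFL insurance: $5661.76 × 0.0025 = $14.15
OASDI: $5661.76 × 0.06 = $339.71
Garnishment: $5661.76 × 0.05 = $283.09
Employee stock purchase plan: $5661.76 × 0.02 = $113.24
Total deductions = $99.08 + $14.15 + $339.71 + $283.09 + $113.24 = $849.27
Net pay = $5661.76 − $849.27 = $4812.49

$4812.49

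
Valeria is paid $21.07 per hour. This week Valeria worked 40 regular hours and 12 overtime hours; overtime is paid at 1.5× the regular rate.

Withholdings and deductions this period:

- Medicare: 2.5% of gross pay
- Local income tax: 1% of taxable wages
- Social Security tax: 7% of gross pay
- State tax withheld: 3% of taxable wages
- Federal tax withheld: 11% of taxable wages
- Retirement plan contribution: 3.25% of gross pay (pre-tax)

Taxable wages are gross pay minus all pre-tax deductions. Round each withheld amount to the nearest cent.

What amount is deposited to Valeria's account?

Regular pay: 40 × $21.07 = $842.80
Overtime pay: 12 × $21.07 × 1.5 = $379.26
Gross pay = $842.80 + $379.26 = $1,222.06
Retirement plan contribution: $1,222.06 × 0.0325 = $39.72
Taxable wages = $1,222.06 − $39.72 = $1,182.34
Federal tax withheld: $1,182.34 × 0.11 = $130.06
State tax withheld: $1,182.34 × 0.03 = $35.47
Local income tax: $1,182.34 × 0.01 = $11.82
Medicare: $1,222.06 × 0.025 = $30.55
Social Security tax: $1,222.06 × 0.07 = $85.54
Total deductions = $39.72 + $130.06 + $35.47 + $11.82 + $30.55 + $85.54 = $333.16
Net pay = $1,222.06 − $333.16 = $888.90

$888.90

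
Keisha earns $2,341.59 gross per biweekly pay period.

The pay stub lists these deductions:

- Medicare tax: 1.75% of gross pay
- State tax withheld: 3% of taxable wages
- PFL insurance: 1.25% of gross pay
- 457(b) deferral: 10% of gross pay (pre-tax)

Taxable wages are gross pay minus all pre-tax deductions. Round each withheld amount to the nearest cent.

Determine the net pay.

$1,973.96

457(b) deferral: $2,341.59 × 0.1 = $234.16
Taxable wages = $2,341.59 − $234.16 = $2,107.43
State tax withheld: $2,107.43 × 0.03 = $63.22
Medicare tax: $2,341.59 × 0.0175 = $40.98
PFL insurance: $2,341.59 × 0.0125 = $29.27
Total deductions = $234.16 + $63.22 + $40.98 + $29.27 = $367.63
Net pay = $2,341.59 − $367.63 = $1,973.96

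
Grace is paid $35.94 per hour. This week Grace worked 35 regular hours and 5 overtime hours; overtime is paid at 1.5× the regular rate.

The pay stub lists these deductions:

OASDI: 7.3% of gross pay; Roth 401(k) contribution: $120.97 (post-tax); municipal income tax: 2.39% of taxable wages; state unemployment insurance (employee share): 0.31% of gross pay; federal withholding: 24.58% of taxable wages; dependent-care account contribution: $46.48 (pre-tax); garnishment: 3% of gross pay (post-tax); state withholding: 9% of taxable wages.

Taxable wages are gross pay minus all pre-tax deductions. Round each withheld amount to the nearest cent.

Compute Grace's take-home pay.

$665.23

Regular pay: 35 × $35.94 = $1,257.90
Overtime pay: 5 × $35.94 × 1.5 = $269.55
Gross pay = $1,257.90 + $269.55 = $1,527.45
Dependent-care account contribution: $46.48
Taxable wages = $1,527.45 − $46.48 = $1,480.97
Federal withholding: $1,480.97 × 0.2458 = $364.02
State withholding: $1,480.97 × 0.09 = $133.29
Municipal income tax: $1,480.97 × 0.0239 = $35.40
OASDI: $1,527.45 × 0.073 = $111.50
State unemployment insurance (employee share): $1,527.45 × 0.0031 = $4.74
Roth 401(k) contribution: $120.97
Garnishment: $1,527.45 × 0.03 = $45.82
Total deductions = $46.48 + $364.02 + $133.29 + $35.40 + $111.50 + $4.74 + $120.97 + $45.82 = $862.22
Net pay = $1,527.45 − $862.22 = $665.23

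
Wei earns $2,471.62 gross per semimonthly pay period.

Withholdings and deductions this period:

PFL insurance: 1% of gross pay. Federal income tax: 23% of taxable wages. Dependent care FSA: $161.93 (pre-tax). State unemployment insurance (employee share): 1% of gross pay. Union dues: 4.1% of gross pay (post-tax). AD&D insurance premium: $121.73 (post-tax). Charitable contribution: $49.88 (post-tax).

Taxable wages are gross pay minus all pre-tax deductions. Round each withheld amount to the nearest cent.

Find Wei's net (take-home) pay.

$1,456.07

Dependent care FSA: $161.93
Taxable wages = $2,471.62 − $161.93 = $2,309.69
Federal income tax: $2,309.69 × 0.23 = $531.23
State unemployment insurance (employee share): $2,471.62 × 0.01 = $24.72
PFL insurance: $2,471.62 × 0.01 = $24.72
Charitable contribution: $49.88
AD&D insurance premium: $121.73
Union dues: $2,471.62 × 0.041 = $101.34
Total deductions = $161.93 + $531.23 + $24.72 + $24.72 + $49.88 + $121.73 + $101.34 = $1,015.55
Net pay = $2,471.62 − $1,015.55 = $1,456.07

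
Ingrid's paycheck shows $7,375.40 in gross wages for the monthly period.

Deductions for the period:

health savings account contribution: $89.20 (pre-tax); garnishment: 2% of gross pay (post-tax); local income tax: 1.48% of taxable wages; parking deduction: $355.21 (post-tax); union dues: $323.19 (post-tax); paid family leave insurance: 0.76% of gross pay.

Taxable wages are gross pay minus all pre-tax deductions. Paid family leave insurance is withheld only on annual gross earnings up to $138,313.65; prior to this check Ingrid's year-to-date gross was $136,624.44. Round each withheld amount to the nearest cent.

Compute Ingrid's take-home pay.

$6,339.61

Health savings account contribution: $89.20
Taxable wages = $7,375.40 − $89.20 = $7,286.20
Local income tax: $7,286.20 × 0.0148 = $107.84
Paid family leave insurance: only $138,313.65 − $136,624.44 = $1,689.21 of this check is subject → $1,689.21 × 0.0076 = $12.84
Garnishment: $7,375.40 × 0.02 = $147.51
Union dues: $323.19
Parking deduction: $355.21
Total deductions = $89.20 + $107.84 + $12.84 + $147.51 + $323.19 + $355.21 = $1,035.79
Net pay = $7,375.40 − $1,035.79 = $6,339.61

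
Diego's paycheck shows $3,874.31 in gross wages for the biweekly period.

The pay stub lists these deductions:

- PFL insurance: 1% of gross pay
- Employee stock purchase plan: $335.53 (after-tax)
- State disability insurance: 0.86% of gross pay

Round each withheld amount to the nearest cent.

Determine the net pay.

State disability insurance: $3,874.31 × 0.0086 = $33.32
PFL insurance: $3,874.31 × 0.01 = $38.74
Employee stock purchase plan: $335.53
Total deductions = $33.32 + $38.74 + $335.53 = $407.59
Net pay = $3,874.31 − $407.59 = $3,466.72

$3,466.72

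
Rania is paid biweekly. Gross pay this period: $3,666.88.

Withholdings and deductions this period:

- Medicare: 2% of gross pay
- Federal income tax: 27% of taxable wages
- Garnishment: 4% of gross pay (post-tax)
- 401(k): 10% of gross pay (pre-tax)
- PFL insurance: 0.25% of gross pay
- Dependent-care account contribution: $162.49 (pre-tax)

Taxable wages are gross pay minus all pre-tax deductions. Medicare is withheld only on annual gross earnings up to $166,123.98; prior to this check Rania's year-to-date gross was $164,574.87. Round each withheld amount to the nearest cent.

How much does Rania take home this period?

$2,103.69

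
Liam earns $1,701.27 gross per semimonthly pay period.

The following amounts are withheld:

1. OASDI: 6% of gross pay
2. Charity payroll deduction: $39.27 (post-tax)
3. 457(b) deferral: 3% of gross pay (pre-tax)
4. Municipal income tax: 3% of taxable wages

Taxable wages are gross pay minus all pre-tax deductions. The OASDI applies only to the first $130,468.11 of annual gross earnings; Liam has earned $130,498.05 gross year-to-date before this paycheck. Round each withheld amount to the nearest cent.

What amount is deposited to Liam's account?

457(b) deferral: $1,701.27 × 0.03 = $51.04
Taxable wages = $1,701.27 − $51.04 = $1,650.23
Municipal income tax: $1,650.23 × 0.03 = $49.51
OASDI: annual cap $130,468.11 already reached (YTD $130,498.05), so $0.00
Charity payroll deduction: $39.27
Total deductions = $51.04 + $49.51 + $0.00 + $39.27 = $139.82
Net pay = $1,701.27 − $139.82 = $1,561.45

$1,561.45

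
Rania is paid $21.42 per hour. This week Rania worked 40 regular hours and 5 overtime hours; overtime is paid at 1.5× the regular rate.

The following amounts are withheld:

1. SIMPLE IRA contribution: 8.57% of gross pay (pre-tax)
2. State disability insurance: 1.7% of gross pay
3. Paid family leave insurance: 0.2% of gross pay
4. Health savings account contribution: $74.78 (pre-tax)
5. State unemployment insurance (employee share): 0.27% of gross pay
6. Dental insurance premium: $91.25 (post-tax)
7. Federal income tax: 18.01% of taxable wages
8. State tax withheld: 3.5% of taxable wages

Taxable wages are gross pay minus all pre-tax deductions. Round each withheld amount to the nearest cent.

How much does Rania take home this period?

Regular pay: 40 × $21.42 = $856.80
Overtime pay: 5 × $21.42 × 1.5 = $160.65
Gross pay = $856.80 + $160.65 = $1,017.45
Health savings account contribution: $74.78
SIMPLE IRA contribution: $1,017.45 × 0.0857 = $87.20
Pre-tax total = $74.78 + $87.20 = $161.98
Taxable wages = $1,017.45 − $161.98 = $855.47
State tax withheld: $855.47 × 0.035 = $29.94
Federal income tax: $855.47 × 0.1801 = $154.07
Paid family leave insurance: $1,017.45 × 0.002 = $2.03
State unemployment insurance (employee share): $1,017.45 × 0.0027 = $2.75
State disability insurance: $1,017.45 × 0.017 = $17.30
Dental insurance premium: $91.25
Total deductions = $74.78 + $87.20 + $29.94 + $154.07 + $2.03 + $2.75 + $17.30 + $91.25 = $459.32
Net pay = $1,017.45 − $459.32 = $558.13

$558.13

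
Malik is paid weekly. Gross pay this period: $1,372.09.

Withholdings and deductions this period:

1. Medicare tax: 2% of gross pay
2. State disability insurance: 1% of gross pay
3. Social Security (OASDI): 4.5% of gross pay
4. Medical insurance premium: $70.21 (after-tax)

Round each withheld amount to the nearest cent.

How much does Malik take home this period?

Social Security (OASDI): $1,372.09 × 0.045 = $61.74
State disability insurance: $1,372.09 × 0.01 = $13.72
Medicare tax: $1,372.09 × 0.02 = $27.44
Medical insurance premium: $70.21
Total deductions = $61.74 + $13.72 + $27.44 + $70.21 = $173.11
Net pay = $1,372.09 − $173.11 = $1,198.98

$1,198.98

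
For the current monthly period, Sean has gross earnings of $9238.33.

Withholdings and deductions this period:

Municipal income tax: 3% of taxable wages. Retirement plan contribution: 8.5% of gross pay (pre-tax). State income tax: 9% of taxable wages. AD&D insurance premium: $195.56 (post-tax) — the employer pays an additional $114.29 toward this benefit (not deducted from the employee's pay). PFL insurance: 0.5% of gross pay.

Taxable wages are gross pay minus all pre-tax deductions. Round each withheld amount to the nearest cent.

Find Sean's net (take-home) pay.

Retirement plan contribution: $9238.33 × 0.085 = $785.26
Taxable wages = $9238.33 − $785.26 = $8453.07
State income tax: $8453.07 × 0.09 = $760.78
Municipal income tax: $8453.07 × 0.03 = $253.59
PFL insurance: $9238.33 × 0.005 = $46.19
AD&D insurance premium: $195.56
(Employer's $114.29 toward AD&D insurance premium is not withheld from the employee.)
Total deductions = $785.26 + $760.78 + $253.59 + $46.19 + $195.56 = $2041.38
Net pay = $9238.33 − $2041.38 = $7196.95

$7196.95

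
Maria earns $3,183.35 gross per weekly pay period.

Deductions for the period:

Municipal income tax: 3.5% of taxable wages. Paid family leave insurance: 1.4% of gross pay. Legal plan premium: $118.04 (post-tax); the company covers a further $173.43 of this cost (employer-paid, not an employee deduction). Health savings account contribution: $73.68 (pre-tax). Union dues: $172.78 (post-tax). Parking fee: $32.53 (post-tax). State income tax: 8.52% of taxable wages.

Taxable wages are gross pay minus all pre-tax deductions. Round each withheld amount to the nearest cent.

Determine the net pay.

Health savings account contribution: $73.68
Taxable wages = $3,183.35 − $73.68 = $3,109.67
Municipal income tax: $3,109.67 × 0.035 = $108.84
State income tax: $3,109.67 × 0.0852 = $264.94
Paid family leave insurance: $3,183.35 × 0.014 = $44.57
Parking fee: $32.53
Legal plan premium: $118.04
Union dues: $172.78
(Employer's $173.43 toward legal plan premium is not withheld from the employee.)
Total deductions = $73.68 + $108.84 + $264.94 + $44.57 + $32.53 + $118.04 + $172.78 = $815.38
Net pay = $3,183.35 − $815.38 = $2,367.97

$2,367.97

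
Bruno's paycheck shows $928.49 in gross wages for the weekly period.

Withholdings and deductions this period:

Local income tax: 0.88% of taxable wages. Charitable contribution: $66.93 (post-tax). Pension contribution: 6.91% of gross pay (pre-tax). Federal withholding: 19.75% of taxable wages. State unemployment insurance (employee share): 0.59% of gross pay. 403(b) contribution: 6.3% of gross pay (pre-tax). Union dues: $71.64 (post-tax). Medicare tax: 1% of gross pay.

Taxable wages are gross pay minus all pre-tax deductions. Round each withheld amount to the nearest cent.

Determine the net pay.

$486.27

Pension contribution: $928.49 × 0.0691 = $64.16
403(b) contribution: $928.49 × 0.063 = $58.49
Pre-tax total = $64.16 + $58.49 = $122.65
Taxable wages = $928.49 − $122.65 = $805.84
Local income tax: $805.84 × 0.0088 = $7.09
Federal withholding: $805.84 × 0.1975 = $159.15
State unemployment insurance (employee share): $928.49 × 0.0059 = $5.48
Medicare tax: $928.49 × 0.01 = $9.28
Union dues: $71.64
Charitable contribution: $66.93
Total deductions = $64.16 + $58.49 + $7.09 + $159.15 + $5.48 + $9.28 + $71.64 + $66.93 = $442.22
Net pay = $928.49 − $442.22 = $486.27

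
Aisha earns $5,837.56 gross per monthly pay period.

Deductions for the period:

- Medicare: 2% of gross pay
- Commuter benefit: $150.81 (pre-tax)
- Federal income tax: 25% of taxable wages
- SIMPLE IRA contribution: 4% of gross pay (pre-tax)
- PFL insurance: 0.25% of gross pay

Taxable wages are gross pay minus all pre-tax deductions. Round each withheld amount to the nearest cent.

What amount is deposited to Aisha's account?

$3,958.60

Commuter benefit: $150.81
SIMPLE IRA contribution: $5,837.56 × 0.04 = $233.50
Pre-tax total = $150.81 + $233.50 = $384.31
Taxable wages = $5,837.56 − $384.31 = $5,453.25
Federal income tax: $5,453.25 × 0.25 = $1,363.31
Medicare: $5,837.56 × 0.02 = $116.75
PFL insurance: $5,837.56 × 0.0025 = $14.59
Total deductions = $150.81 + $233.50 + $1,363.31 + $116.75 + $14.59 = $1,878.96
Net pay = $5,837.56 − $1,878.96 = $3,958.60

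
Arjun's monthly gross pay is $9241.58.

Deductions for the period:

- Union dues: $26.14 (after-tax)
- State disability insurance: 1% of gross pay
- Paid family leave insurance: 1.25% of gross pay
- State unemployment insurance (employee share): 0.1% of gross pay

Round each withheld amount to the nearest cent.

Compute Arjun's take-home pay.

State unemployment insurance (employee share): $9241.58 × 0.001 = $9.24
Paid family leave insurance: $9241.58 × 0.0125 = $115.52
State disability insurance: $9241.58 × 0.01 = $92.42
Union dues: $26.14
Total deductions = $9.24 + $115.52 + $92.42 + $26.14 = $243.32
Net pay = $9241.58 − $243.32 = $8998.26

$8998.26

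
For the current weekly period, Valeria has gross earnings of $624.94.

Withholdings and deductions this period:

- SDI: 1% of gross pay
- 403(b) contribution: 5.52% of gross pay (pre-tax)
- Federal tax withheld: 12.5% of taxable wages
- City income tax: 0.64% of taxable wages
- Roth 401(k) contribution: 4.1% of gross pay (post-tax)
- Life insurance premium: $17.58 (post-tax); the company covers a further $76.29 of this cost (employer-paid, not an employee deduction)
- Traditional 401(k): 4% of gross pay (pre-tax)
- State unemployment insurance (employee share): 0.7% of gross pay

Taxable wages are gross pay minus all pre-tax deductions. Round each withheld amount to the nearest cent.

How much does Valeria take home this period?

$437.32

Traditional 401(k): $624.94 × 0.04 = $25.00
403(b) contribution: $624.94 × 0.0552 = $34.50
Pre-tax total = $25.00 + $34.50 = $59.50
Taxable wages = $624.94 − $59.50 = $565.44
Federal tax withheld: $565.44 × 0.125 = $70.68
City income tax: $565.44 × 0.0064 = $3.62
SDI: $624.94 × 0.01 = $6.25
State unemployment insurance (employee share): $624.94 × 0.007 = $4.37
Roth 401(k) contribution: $624.94 × 0.041 = $25.62
Life insurance premium: $17.58
(Employer's $76.29 toward life insurance premium is not withheld from the employee.)
Total deductions = $25.00 + $34.50 + $70.68 + $3.62 + $6.25 + $4.37 + $25.62 + $17.58 = $187.62
Net pay = $624.94 − $187.62 = $437.32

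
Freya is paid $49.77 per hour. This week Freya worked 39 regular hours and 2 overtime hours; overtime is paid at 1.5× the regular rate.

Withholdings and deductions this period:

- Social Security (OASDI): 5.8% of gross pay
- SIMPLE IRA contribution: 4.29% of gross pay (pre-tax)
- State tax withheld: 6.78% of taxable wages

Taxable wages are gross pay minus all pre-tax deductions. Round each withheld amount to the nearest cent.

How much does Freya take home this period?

$1,743.78

Regular pay: 39 × $49.77 = $1,941.03
Overtime pay: 2 × $49.77 × 1.5 = $149.31
Gross pay = $1,941.03 + $149.31 = $2,090.34
SIMPLE IRA contribution: $2,090.34 × 0.0429 = $89.68
Taxable wages = $2,090.34 − $89.68 = $2,000.66
State tax withheld: $2,000.66 × 0.0678 = $135.64
Social Security (OASDI): $2,090.34 × 0.058 = $121.24
Total deductions = $89.68 + $135.64 + $121.24 = $346.56
Net pay = $2,090.34 − $346.56 = $1,743.78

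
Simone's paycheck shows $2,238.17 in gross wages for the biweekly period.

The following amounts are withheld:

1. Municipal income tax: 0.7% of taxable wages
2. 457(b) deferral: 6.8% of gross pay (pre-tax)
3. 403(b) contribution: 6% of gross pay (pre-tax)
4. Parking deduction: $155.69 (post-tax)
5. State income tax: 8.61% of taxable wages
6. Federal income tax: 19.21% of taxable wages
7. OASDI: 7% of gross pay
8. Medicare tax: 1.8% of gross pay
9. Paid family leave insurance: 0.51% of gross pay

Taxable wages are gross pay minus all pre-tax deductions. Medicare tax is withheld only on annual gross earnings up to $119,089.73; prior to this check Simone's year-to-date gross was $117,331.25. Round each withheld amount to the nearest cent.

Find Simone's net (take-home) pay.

403(b) contribution: $2,238.17 × 0.06 = $134.29
457(b) deferral: $2,238.17 × 0.068 = $152.20
Pre-tax total = $134.29 + $152.20 = $286.49
Taxable wages = $2,238.17 − $286.49 = $1,951.68
Municipal income tax: $1,951.68 × 0.007 = $13.66
State income tax: $1,951.68 × 0.0861 = $168.04
Federal income tax: $1,951.68 × 0.1921 = $374.92
Paid family leave insurance: $2,238.17 × 0.0051 = $11.41
Medicare tax: only $119,089.73 − $117,331.25 = $1,758.48 of this check is subject → $1,758.48 × 0.018 = $31.65
OASDI: $2,238.17 × 0.07 = $156.67
Parking deduction: $155.69
Total deductions = $134.29 + $152.20 + $13.66 + $168.04 + $374.92 + $11.41 + $31.65 + $156.67 + $155.69 = $1,198.53
Net pay = $2,238.17 − $1,198.53 = $1,039.64

$1,039.64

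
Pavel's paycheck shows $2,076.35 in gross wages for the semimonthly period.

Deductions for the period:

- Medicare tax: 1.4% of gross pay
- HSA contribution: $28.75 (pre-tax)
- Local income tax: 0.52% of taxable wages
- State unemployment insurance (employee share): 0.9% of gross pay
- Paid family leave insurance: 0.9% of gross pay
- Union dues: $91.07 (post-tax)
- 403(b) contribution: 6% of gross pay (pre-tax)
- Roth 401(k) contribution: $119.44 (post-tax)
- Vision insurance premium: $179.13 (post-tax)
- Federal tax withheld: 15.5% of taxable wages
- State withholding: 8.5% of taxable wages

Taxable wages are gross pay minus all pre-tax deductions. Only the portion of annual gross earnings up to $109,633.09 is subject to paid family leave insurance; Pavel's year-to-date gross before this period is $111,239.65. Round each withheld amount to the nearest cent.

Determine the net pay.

$1,014.09

HSA contribution: $28.75
403(b) contribution: $2,076.35 × 0.06 = $124.58
Pre-tax total = $28.75 + $124.58 = $153.33
Taxable wages = $2,076.35 − $153.33 = $1,923.02
State withholding: $1,923.02 × 0.085 = $163.46
Federal tax withheld: $1,923.02 × 0.155 = $298.07
Local income tax: $1,923.02 × 0.0052 = $10.00
Medicare tax: $2,076.35 × 0.014 = $29.07
State unemployment insurance (employee share): $2,076.35 × 0.009 = $18.69
Paid family leave insurance: annual cap $109,633.09 already reached (YTD $111,239.65), so $0.00
Roth 401(k) contribution: $119.44
Union dues: $91.07
Vision insurance premium: $179.13
Total deductions = $28.75 + $124.58 + $163.46 + $298.07 + $10.00 + $29.07 + $18.69 + $0.00 + $119.44 + $91.07 + $179.13 = $1,062.26
Net pay = $2,076.35 − $1,062.26 = $1,014.09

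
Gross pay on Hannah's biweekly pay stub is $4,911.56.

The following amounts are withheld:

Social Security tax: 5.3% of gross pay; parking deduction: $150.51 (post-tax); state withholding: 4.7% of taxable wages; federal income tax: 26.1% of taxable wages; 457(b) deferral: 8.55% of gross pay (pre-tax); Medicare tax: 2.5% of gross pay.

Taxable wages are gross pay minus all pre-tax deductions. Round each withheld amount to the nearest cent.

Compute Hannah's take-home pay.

457(b) deferral: $4,911.56 × 0.0855 = $419.94
Taxable wages = $4,911.56 − $419.94 = $4,491.62
State withholding: $4,491.62 × 0.047 = $211.11
Federal income tax: $4,491.62 × 0.261 = $1,172.31
Social Security tax: $4,911.56 × 0.053 = $260.31
Medicare tax: $4,911.56 × 0.025 = $122.79
Parking deduction: $150.51
Total deductions = $419.94 + $211.11 + $1,172.31 + $260.31 + $122.79 + $150.51 = $2,336.97
Net pay = $4,911.56 − $2,336.97 = $2,574.59

$2,574.59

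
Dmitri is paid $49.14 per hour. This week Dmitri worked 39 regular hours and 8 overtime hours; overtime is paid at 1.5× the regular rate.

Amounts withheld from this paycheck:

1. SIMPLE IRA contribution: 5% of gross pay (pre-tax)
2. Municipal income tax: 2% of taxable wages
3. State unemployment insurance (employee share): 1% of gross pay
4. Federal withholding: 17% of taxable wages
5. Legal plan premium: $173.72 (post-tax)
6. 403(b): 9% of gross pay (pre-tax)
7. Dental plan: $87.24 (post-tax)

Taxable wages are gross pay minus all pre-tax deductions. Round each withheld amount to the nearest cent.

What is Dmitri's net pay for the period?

$1459.75

Regular pay: 39 × $49.14 = $1916.46
Overtime pay: 8 × $49.14 × 1.5 = $589.68
Gross pay = $1916.46 + $589.68 = $2506.14
403(b): $2506.14 × 0.09 = $225.55
SIMPLE IRA contribution: $2506.14 × 0.05 = $125.31
Pre-tax total = $225.55 + $125.31 = $350.86
Taxable wages = $2506.14 − $350.86 = $2155.28
Municipal income tax: $2155.28 × 0.02 = $43.11
Federal withholding: $2155.28 × 0.17 = $366.40
State unemployment insurance (employee share): $2506.14 × 0.01 = $25.06
Legal plan premium: $173.72
Dental plan: $87.24
Total deductions = $225.55 + $125.31 + $43.11 + $366.40 + $25.06 + $173.72 + $87.24 = $1046.39
Net pay = $2506.14 − $1046.39 = $1459.75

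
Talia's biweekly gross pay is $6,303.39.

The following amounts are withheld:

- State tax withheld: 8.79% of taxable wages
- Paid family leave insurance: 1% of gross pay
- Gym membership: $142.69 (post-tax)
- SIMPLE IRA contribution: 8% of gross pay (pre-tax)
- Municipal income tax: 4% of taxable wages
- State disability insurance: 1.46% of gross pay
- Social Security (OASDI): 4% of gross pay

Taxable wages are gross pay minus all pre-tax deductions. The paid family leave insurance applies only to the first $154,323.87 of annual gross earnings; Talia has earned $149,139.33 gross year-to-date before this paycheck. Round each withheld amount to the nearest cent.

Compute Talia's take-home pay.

SIMPLE IRA contribution: $6,303.39 × 0.08 = $504.27
Taxable wages = $6,303.39 − $504.27 = $5,799.12
State tax withheld: $5,799.12 × 0.0879 = $509.74
Municipal income tax: $5,799.12 × 0.04 = $231.96
Paid family leave insurance: only $154,323.87 − $149,139.33 = $5,184.54 of this check is subject → $5,184.54 × 0.01 = $51.85
State disability insurance: $6,303.39 × 0.0146 = $92.03
Social Security (OASDI): $6,303.39 × 0.04 = $252.14
Gym membership: $142.69
Total deductions = $504.27 + $509.74 + $231.96 + $51.85 + $92.03 + $252.14 + $142.69 = $1,784.68
Net pay = $6,303.39 − $1,784.68 = $4,518.71

$4,518.71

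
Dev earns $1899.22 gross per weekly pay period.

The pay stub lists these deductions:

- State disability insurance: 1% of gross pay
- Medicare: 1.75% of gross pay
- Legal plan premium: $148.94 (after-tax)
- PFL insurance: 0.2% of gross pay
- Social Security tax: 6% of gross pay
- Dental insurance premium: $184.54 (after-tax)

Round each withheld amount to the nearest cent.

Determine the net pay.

PFL insurance: $1899.22 × 0.002 = $3.80
Medicare: $1899.22 × 0.0175 = $33.24
Social Security tax: $1899.22 × 0.06 = $113.95
State disability insurance: $1899.22 × 0.01 = $18.99
Legal plan premium: $148.94
Dental insurance premium: $184.54
Total deductions = $3.80 + $33.24 + $113.95 + $18.99 + $148.94 + $184.54 = $503.46
Net pay = $1899.22 − $503.46 = $1395.76

$1395.76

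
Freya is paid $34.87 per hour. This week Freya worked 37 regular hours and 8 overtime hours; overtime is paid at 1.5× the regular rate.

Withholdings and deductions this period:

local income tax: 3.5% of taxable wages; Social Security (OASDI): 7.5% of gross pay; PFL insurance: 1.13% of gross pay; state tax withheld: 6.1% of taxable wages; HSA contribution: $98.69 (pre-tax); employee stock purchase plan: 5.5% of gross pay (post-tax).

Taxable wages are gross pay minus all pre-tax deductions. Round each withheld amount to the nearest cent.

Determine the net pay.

Regular pay: 37 × $34.87 = $1290.19
Overtime pay: 8 × $34.87 × 1.5 = $418.44
Gross pay = $1290.19 + $418.44 = $1708.63
HSA contribution: $98.69
Taxable wages = $1708.63 − $98.69 = $1609.94
Local income tax: $1609.94 × 0.035 = $56.35
State tax withheld: $1609.94 × 0.061 = $98.21
Social Security (OASDI): $1708.63 × 0.075 = $128.15
PFL insurance: $1708.63 × 0.0113 = $19.31
Employee stock purchase plan: $1708.63 × 0.055 = $93.97
Total deductions = $98.69 + $56.35 + $98.21 + $128.15 + $19.31 + $93.97 = $494.68
Net pay = $1708.63 − $494.68 = $1213.95

$1213.95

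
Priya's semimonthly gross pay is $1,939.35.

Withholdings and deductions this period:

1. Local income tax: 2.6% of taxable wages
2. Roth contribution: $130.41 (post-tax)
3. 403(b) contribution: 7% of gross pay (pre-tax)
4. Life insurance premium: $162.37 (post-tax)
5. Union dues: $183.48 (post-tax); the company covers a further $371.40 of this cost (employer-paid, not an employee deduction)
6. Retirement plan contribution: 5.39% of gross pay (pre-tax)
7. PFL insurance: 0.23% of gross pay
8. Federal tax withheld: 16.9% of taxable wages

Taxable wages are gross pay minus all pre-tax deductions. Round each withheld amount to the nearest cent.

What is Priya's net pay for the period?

$887.03

Retirement plan contribution: $1,939.35 × 0.0539 = $104.53
403(b) contribution: $1,939.35 × 0.07 = $135.75
Pre-tax total = $104.53 + $135.75 = $240.28
Taxable wages = $1,939.35 − $240.28 = $1,699.07
Local income tax: $1,699.07 × 0.026 = $44.18
Federal tax withheld: $1,699.07 × 0.169 = $287.14
PFL insurance: $1,939.35 × 0.0023 = $4.46
Life insurance premium: $162.37
Roth contribution: $130.41
Union dues: $183.48
(Employer's $371.40 toward union dues is not withheld from the employee.)
Total deductions = $104.53 + $135.75 + $44.18 + $287.14 + $4.46 + $162.37 + $130.41 + $183.48 = $1,052.32
Net pay = $1,939.35 − $1,052.32 = $887.03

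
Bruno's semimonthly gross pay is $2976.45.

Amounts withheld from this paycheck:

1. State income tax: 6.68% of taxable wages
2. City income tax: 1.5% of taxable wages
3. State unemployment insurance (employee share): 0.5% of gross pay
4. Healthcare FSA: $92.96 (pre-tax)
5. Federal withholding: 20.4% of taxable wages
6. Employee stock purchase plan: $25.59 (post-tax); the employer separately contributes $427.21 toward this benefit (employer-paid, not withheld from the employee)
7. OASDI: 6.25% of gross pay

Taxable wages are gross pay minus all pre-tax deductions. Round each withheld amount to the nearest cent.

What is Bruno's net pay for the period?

$1832.89

Healthcare FSA: $92.96
Taxable wages = $2976.45 − $92.96 = $2883.49
Federal withholding: $2883.49 × 0.204 = $588.23
State income tax: $2883.49 × 0.0668 = $192.62
City income tax: $2883.49 × 0.015 = $43.25
State unemployment insurance (employee share): $2976.45 × 0.005 = $14.88
OASDI: $2976.45 × 0.0625 = $186.03
Employee stock purchase plan: $25.59
(Employer's $427.21 toward employee stock purchase plan is not withheld from the employee.)
Total deductions = $92.96 + $588.23 + $192.62 + $43.25 + $14.88 + $186.03 + $25.59 = $1143.56
Net pay = $2976.45 − $1143.56 = $1832.89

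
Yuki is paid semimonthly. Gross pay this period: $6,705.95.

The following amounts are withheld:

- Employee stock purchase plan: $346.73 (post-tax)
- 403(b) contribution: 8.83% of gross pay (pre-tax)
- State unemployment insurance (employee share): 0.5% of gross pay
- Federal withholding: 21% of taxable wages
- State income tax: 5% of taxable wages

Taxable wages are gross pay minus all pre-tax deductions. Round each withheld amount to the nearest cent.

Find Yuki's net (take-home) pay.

$4,143.96

403(b) contribution: $6,705.95 × 0.0883 = $592.14
Taxable wages = $6,705.95 − $592.14 = $6,113.81
Federal withholding: $6,113.81 × 0.21 = $1,283.90
State income tax: $6,113.81 × 0.05 = $305.69
State unemployment insurance (employee share): $6,705.95 × 0.005 = $33.53
Employee stock purchase plan: $346.73
Total deductions = $592.14 + $1,283.90 + $305.69 + $33.53 + $346.73 = $2,561.99
Net pay = $6,705.95 − $2,561.99 = $4,143.96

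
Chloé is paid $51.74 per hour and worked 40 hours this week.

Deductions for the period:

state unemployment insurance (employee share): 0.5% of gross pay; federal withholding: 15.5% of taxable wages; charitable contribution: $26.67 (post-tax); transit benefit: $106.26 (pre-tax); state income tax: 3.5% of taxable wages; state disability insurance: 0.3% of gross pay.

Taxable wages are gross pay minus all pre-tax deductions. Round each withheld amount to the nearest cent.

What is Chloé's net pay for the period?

$1,547.07

Gross pay: 40 × $51.74 = $2,069.60
Transit benefit: $106.26
Taxable wages = $2,069.60 − $106.26 = $1,963.34
Federal withholding: $1,963.34 × 0.155 = $304.32
State income tax: $1,963.34 × 0.035 = $68.72
State disability insurance: $2,069.60 × 0.003 = $6.21
State unemployment insurance (employee share): $2,069.60 × 0.005 = $10.35
Charitable contribution: $26.67
Total deductions = $106.26 + $304.32 + $68.72 + $6.21 + $10.35 + $26.67 = $522.53
Net pay = $2,069.60 − $522.53 = $1,547.07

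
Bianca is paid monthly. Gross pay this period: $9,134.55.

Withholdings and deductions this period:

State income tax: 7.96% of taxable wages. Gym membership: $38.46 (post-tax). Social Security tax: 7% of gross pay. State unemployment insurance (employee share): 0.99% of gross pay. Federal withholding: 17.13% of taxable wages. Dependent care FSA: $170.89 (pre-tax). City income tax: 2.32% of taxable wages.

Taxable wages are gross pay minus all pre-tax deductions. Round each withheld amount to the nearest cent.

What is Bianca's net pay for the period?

Dependent care FSA: $170.89
Taxable wages = $9,134.55 − $170.89 = $8,963.66
State income tax: $8,963.66 × 0.0796 = $713.51
City income tax: $8,963.66 × 0.0232 = $207.96
Federal withholding: $8,963.66 × 0.1713 = $1,535.47
Social Security tax: $9,134.55 × 0.07 = $639.42
State unemployment insurance (employee share): $9,134.55 × 0.0099 = $90.43
Gym membership: $38.46
Total deductions = $170.89 + $713.51 + $207.96 + $1,535.47 + $639.42 + $90.43 + $38.46 = $3,396.14
Net pay = $9,134.55 − $3,396.14 = $5,738.41

$5,738.41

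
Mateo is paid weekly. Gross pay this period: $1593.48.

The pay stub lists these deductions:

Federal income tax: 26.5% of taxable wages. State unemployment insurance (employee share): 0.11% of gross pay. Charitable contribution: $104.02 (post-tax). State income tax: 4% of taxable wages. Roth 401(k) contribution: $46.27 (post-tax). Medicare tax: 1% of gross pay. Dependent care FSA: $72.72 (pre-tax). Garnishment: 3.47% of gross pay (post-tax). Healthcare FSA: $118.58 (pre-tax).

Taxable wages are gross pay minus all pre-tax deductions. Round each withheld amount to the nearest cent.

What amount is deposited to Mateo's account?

$751.25

Healthcare FSA: $118.58
Dependent care FSA: $72.72
Pre-tax total = $118.58 + $72.72 = $191.30
Taxable wages = $1593.48 − $191.30 = $1402.18
Federal income tax: $1402.18 × 0.265 = $371.58
State income tax: $1402.18 × 0.04 = $56.09
State unemployment insurance (employee share): $1593.48 × 0.0011 = $1.75
Medicare tax: $1593.48 × 0.01 = $15.93
Garnishment: $1593.48 × 0.0347 = $55.29
Charitable contribution: $104.02
Roth 401(k) contribution: $46.27
Total deductions = $118.58 + $72.72 + $371.58 + $56.09 + $1.75 + $15.93 + $55.29 + $104.02 + $46.27 = $842.23
Net pay = $1593.48 − $842.23 = $751.25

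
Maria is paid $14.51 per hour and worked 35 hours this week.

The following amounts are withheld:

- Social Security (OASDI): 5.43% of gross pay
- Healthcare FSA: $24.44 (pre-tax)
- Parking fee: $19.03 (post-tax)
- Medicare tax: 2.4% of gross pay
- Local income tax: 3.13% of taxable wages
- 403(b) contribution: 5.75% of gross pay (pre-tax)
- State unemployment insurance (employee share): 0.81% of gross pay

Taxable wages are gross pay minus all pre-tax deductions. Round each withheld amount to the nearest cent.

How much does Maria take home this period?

$377.08

Gross pay: 35 × $14.51 = $507.85
Healthcare FSA: $24.44
403(b) contribution: $507.85 × 0.0575 = $29.20
Pre-tax total = $24.44 + $29.20 = $53.64
Taxable wages = $507.85 − $53.64 = $454.21
Local income tax: $454.21 × 0.0313 = $14.22
Medicare tax: $507.85 × 0.024 = $12.19
State unemployment insurance (employee share): $507.85 × 0.0081 = $4.11
Social Security (OASDI): $507.85 × 0.0543 = $27.58
Parking fee: $19.03
Total deductions = $24.44 + $29.20 + $14.22 + $12.19 + $4.11 + $27.58 + $19.03 = $130.77
Net pay = $507.85 − $130.77 = $377.08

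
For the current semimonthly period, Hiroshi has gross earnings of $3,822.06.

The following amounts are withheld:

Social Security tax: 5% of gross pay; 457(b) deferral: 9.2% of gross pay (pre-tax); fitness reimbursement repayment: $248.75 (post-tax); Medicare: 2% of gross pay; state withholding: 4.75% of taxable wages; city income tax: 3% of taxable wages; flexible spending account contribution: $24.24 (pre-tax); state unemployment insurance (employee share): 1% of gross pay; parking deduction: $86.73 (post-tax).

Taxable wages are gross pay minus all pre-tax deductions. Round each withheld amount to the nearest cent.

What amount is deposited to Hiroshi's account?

$2,537.87

457(b) deferral: $3,822.06 × 0.092 = $351.63
Flexible spending account contribution: $24.24
Pre-tax total = $351.63 + $24.24 = $375.87
Taxable wages = $3,822.06 − $375.87 = $3,446.19
State withholding: $3,446.19 × 0.0475 = $163.69
City income tax: $3,446.19 × 0.03 = $103.39
State unemployment insurance (employee share): $3,822.06 × 0.01 = $38.22
Medicare: $3,822.06 × 0.02 = $76.44
Social Security tax: $3,822.06 × 0.05 = $191.10
Parking deduction: $86.73
Fitness reimbursement repayment: $248.75
Total deductions = $351.63 + $24.24 + $163.69 + $103.39 + $38.22 + $76.44 + $191.10 + $86.73 + $248.75 = $1,284.19
Net pay = $3,822.06 − $1,284.19 = $2,537.87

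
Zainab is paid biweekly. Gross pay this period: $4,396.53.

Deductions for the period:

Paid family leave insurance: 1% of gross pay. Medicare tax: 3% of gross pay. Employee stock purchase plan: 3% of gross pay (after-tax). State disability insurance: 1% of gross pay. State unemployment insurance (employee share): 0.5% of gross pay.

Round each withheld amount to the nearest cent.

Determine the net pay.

Medicare tax: $4,396.53 × 0.03 = $131.90
State unemployment insurance (employee share): $4,396.53 × 0.005 = $21.98
Paid family leave insurance: $4,396.53 × 0.01 = $43.97
State disability insurance: $4,396.53 × 0.01 = $43.97
Employee stock purchase plan: $4,396.53 × 0.03 = $131.90
Total deductions = $131.90 + $21.98 + $43.97 + $43.97 + $131.90 = $373.72
Net pay = $4,396.53 − $373.72 = $4,022.81

$4,022.81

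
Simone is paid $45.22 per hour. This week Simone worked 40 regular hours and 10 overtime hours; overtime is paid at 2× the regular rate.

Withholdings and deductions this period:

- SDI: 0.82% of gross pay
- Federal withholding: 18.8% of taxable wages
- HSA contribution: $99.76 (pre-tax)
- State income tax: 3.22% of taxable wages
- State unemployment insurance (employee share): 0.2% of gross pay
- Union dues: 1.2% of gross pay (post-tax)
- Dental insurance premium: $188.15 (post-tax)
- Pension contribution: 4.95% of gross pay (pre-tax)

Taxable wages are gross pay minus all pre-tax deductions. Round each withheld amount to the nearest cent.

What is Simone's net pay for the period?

Regular pay: 40 × $45.22 = $1,808.80
Overtime pay: 10 × $45.22 × 2 = $904.40
Gross pay = $1,808.80 + $904.40 = $2,713.20
HSA contribution: $99.76
Pension contribution: $2,713.20 × 0.0495 = $134.30
Pre-tax total = $99.76 + $134.30 = $234.06
Taxable wages = $2,713.20 − $234.06 = $2,479.14
Federal withholding: $2,479.14 × 0.188 = $466.08
State income tax: $2,479.14 × 0.0322 = $79.83
State unemployment insurance (employee share): $2,713.20 × 0.002 = $5.43
SDI: $2,713.20 × 0.0082 = $22.25
Dental insurance premium: $188.15
Union dues: $2,713.20 × 0.012 = $32.56
Total deductions = $99.76 + $134.30 + $466.08 + $79.83 + $5.43 + $22.25 + $188.15 + $32.56 = $1,028.36
Net pay = $2,713.20 − $1,028.36 = $1,684.84

$1,684.84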